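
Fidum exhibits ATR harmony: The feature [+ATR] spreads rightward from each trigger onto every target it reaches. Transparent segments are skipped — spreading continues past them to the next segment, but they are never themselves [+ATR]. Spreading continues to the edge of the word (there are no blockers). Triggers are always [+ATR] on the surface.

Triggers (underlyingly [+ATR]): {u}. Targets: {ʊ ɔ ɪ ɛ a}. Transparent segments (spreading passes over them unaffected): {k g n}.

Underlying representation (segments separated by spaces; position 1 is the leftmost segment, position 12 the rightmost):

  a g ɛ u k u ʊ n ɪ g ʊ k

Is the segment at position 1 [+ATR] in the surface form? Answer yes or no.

no

From /u/ at 4 rightward: 5 /k/ transparent; 6 /u/ is itself a trigger — this domain ends here.
From /u/ at 6 rightward: 7 /ʊ/ → [+ATR]; 8 /n/ transparent; 9 /ɪ/ → [+ATR]; 10 /g/ transparent; 11 /ʊ/ → [+ATR]; 12 /k/ transparent; word edge.
Targets with no active source: positions 1 3 stay [-ATR].
[+ATR] positions on the surface: 4 6 7 9 11.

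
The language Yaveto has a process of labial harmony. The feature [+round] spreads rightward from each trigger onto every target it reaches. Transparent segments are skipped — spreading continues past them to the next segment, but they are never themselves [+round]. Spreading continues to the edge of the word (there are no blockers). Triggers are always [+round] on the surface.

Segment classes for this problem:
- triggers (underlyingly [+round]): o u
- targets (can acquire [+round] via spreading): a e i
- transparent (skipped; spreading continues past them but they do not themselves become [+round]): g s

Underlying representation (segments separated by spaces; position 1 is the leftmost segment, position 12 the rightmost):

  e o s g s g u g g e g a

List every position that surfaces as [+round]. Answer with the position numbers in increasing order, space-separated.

From /o/ at 2 rightward: 3 /s/ transparent; 4 /g/ transparent; 5 /s/ transparent; 6 /g/ transparent; 7 /u/ is itself a trigger — this domain ends here.
From /u/ at 7 rightward: 8 /g/ transparent; 9 /g/ transparent; 10 /e/ → [+round]; 11 /g/ transparent; 12 /a/ → [+round]; word edge.
Target with no active source: position 1 stays [-round].

2 7 10 12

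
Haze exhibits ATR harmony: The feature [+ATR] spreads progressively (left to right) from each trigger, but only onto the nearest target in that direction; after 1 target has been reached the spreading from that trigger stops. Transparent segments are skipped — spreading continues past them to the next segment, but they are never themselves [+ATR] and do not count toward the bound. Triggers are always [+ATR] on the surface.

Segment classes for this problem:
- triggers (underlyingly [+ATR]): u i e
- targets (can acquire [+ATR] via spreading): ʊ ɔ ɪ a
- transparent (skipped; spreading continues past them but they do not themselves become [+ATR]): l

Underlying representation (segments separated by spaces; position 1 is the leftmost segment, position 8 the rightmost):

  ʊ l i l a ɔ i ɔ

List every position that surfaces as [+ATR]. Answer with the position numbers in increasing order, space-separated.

From /i/ at 3 rightward: 4 /l/ transparent; 5 /a/ → [+ATR]; bound reached.
From /i/ at 7 rightward: 8 /ɔ/ → [+ATR]; bound reached.
Targets with no active source: positions 1 6 stay [-ATR].

3 5 7 8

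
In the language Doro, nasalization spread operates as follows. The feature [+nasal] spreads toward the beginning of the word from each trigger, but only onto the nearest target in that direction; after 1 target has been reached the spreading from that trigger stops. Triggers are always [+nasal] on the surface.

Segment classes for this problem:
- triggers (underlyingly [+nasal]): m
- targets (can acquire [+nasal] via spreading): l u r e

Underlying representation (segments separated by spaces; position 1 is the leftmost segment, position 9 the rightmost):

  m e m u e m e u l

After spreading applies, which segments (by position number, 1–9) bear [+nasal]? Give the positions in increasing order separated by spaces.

1 2 3 5 6

From /m/ at 1 leftward: word edge.
From /m/ at 3 leftward: 2 /e/ → [+nasal]; bound reached.
From /m/ at 6 leftward: 5 /e/ → [+nasal]; bound reached.
Targets with no active source: positions 4 7 8 9 stay [-nasal].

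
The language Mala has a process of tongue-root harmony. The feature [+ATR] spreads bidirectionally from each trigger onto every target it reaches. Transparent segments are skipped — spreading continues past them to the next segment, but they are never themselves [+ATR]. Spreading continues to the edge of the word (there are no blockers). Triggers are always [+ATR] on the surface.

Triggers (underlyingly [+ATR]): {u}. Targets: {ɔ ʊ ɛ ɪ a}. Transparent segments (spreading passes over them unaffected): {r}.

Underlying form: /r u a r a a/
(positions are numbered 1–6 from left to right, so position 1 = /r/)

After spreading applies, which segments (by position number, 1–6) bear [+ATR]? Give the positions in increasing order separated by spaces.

2 3 5 6

From /u/ at 2 rightward: 3 /a/ → [+ATR]; 4 /r/ transparent; 5 /a/ → [+ATR]; 6 /a/ → [+ATR]; word edge.
From /u/ at 2 leftward: 1 /r/ transparent; word edge.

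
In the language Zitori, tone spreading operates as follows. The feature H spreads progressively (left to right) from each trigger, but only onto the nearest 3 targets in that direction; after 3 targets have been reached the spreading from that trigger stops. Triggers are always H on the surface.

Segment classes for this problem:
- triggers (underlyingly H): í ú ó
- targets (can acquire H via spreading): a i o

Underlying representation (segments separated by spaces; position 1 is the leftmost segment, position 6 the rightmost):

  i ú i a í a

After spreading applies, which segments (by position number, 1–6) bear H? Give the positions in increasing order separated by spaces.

2 3 4 5 6

From /ú/ at 2 rightward: 3 /i/ → H; 4 /a/ → H; 5 /í/ is itself a trigger — this domain ends here.
From /í/ at 5 rightward: 6 /a/ → H; word edge.
Target with no active source: position 1 stays [-high tone].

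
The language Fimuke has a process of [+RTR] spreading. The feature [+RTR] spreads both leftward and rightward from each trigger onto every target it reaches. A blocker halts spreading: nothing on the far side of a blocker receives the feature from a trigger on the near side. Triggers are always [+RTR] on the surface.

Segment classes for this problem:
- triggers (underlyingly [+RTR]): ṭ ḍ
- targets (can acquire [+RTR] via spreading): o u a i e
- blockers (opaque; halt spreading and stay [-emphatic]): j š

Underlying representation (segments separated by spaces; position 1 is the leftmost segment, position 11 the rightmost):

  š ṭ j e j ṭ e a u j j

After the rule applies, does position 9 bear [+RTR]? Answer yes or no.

From /ṭ/ at 2 rightward: 3 /j/ blocks.
From /ṭ/ at 2 leftward: 1 /š/ blocks.
From /ṭ/ at 6 rightward: 7 /e/ → [+RTR]; 8 /a/ → [+RTR]; 9 /u/ → [+RTR]; 10 /j/ blocks.
From /ṭ/ at 6 leftward: 5 /j/ blocks.
Target with no active source: position 4 stays [-emphatic].
[+RTR] positions on the surface: 2 6 7 8 9.

yes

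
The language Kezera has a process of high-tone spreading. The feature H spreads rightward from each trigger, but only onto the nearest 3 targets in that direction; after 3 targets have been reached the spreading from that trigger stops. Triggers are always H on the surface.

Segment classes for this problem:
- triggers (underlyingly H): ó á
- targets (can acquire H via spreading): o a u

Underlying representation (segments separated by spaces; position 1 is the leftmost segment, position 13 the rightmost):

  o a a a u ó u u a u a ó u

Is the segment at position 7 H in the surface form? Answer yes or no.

yes

From /ó/ at 6 rightward: 7 /u/ → H; 8 /u/ → H; 9 /a/ → H; bound reached.
From /ó/ at 12 rightward: 13 /u/ → H; word edge.
Targets with no active source: positions 1 2 3 4 5 10 11 stay [-high tone].
H positions on the surface: 6 7 8 9 12 13.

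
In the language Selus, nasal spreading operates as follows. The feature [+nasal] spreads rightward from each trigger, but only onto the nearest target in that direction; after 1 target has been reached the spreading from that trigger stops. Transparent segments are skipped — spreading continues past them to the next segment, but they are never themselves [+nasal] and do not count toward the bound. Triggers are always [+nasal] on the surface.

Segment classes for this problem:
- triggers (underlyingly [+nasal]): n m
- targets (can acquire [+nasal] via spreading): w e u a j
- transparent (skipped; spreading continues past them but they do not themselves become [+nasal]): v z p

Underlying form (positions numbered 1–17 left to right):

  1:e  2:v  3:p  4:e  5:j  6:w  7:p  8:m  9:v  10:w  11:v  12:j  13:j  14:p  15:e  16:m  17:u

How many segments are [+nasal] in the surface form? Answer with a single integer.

From /m/ at 8 rightward: 9 /v/ transparent; 10 /w/ → [+nasal]; bound reached.
From /m/ at 16 rightward: 17 /u/ → [+nasal]; bound reached.
Targets with no active source: positions 1 4 5 6 12 13 15 stay [-nasal].
[+nasal] positions on the surface: 8 10 16 17.

4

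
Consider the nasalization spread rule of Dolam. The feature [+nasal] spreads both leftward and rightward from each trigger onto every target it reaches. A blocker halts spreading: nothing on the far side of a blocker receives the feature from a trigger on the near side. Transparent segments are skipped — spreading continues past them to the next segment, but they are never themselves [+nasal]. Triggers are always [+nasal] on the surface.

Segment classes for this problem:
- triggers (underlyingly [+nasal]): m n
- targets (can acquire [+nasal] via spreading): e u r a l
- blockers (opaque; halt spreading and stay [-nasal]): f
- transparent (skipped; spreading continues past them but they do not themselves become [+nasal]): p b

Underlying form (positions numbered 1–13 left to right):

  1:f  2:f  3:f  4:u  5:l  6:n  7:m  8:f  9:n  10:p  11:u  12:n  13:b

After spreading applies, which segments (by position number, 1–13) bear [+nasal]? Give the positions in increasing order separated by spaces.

4 5 6 7 9 11 12

From /n/ at 6 rightward: 7 /m/ is itself a trigger — this domain ends here.
From /n/ at 6 leftward: 5 /l/ → [+nasal]; 4 /u/ → [+nasal]; 3 /f/ blocks.
From /m/ at 7 rightward: 8 /f/ blocks.
From /m/ at 7 leftward: 6 /n/ is itself a trigger — this domain ends here.
From /n/ at 9 rightward: 10 /p/ transparent; 11 /u/ → [+nasal]; 12 /n/ is itself a trigger — this domain ends here.
From /n/ at 9 leftward: 8 /f/ blocks.
From /n/ at 12 rightward: 13 /b/ transparent; word edge.
From /n/ at 12 leftward: 11 /u/ → [+nasal]; 10 /p/ transparent; 9 /n/ is itself a trigger — this domain ends here.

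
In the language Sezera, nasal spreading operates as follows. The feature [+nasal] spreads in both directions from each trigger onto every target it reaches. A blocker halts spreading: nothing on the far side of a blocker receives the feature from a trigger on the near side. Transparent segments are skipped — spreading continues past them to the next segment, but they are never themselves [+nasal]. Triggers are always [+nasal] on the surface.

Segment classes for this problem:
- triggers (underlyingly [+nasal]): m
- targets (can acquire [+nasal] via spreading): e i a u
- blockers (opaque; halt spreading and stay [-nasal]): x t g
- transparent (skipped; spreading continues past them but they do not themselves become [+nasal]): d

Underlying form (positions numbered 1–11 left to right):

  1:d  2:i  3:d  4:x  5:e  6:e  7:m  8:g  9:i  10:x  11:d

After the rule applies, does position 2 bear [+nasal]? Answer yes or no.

From /m/ at 7 rightward: 8 /g/ blocks.
From /m/ at 7 leftward: 6 /e/ → [+nasal]; 5 /e/ → [+nasal]; 4 /x/ blocks.
Targets with no active source: positions 2 9 stay [-nasal].
[+nasal] positions on the surface: 5 6 7.

no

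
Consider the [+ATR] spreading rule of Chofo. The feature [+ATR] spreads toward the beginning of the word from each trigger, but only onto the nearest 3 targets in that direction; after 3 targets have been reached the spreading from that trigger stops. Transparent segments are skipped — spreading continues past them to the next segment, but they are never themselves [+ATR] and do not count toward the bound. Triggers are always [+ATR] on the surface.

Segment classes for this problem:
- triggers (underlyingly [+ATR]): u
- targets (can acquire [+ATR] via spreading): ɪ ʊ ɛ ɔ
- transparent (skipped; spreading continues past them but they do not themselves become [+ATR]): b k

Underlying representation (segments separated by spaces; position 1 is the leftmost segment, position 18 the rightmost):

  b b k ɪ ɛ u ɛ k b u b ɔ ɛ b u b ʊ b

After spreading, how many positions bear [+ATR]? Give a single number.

From /u/ at 6 leftward: 5 /ɛ/ → [+ATR]; 4 /ɪ/ → [+ATR]; 3 /k/ transparent; 2 /b/ transparent; 1 /b/ transparent; word edge.
From /u/ at 10 leftward: 9 /b/ transparent; 8 /k/ transparent; 7 /ɛ/ → [+ATR]; 6 /u/ is itself a trigger — this domain ends here.
From /u/ at 15 leftward: 14 /b/ transparent; 13 /ɛ/ → [+ATR]; 12 /ɔ/ → [+ATR]; 11 /b/ transparent; 10 /u/ is itself a trigger — this domain ends here.
Target with no active source: position 17 stays [-ATR].
[+ATR] positions on the surface: 4 5 6 7 10 12 13 15.

8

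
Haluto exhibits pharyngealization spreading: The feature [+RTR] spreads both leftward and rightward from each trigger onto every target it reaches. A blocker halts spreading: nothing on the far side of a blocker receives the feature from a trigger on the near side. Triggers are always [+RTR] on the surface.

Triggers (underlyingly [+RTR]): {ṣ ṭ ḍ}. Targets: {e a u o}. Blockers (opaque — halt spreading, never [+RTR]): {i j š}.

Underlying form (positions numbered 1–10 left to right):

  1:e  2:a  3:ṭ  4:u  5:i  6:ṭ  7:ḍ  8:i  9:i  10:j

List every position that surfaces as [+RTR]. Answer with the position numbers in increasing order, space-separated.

From /ṭ/ at 3 rightward: 4 /u/ → [+RTR]; 5 /i/ blocks.
From /ṭ/ at 3 leftward: 2 /a/ → [+RTR]; 1 /e/ → [+RTR]; word edge.
From /ṭ/ at 6 rightward: 7 /ḍ/ is itself a trigger — this domain ends here.
From /ṭ/ at 6 leftward: 5 /i/ blocks.
From /ḍ/ at 7 rightward: 8 /i/ blocks.
From /ḍ/ at 7 leftward: 6 /ṭ/ is itself a trigger — this domain ends here.

1 2 3 4 6 7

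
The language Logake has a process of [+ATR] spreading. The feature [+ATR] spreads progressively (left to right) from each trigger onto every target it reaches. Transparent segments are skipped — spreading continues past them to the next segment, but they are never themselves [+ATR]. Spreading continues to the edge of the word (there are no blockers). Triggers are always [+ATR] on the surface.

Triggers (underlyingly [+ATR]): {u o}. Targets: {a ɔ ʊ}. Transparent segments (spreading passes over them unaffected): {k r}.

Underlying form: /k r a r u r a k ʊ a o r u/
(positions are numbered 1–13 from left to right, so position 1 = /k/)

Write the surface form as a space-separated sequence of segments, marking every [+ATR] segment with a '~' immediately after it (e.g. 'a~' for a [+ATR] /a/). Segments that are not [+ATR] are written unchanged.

k r a r u~ r a~ k ʊ~ a~ o~ r u~

From /u/ at 5 rightward: 6 /r/ transparent; 7 /a/ → [+ATR]; 8 /k/ transparent; 9 /ʊ/ → [+ATR]; 10 /a/ → [+ATR]; 11 /o/ is itself a trigger — this domain ends here.
From /o/ at 11 rightward: 12 /r/ transparent; 13 /u/ is itself a trigger — this domain ends here.
From /u/ at 13 rightward: word edge.
Target with no active source: position 3 stays [-ATR].
[+ATR] positions on the surface: 5 7 9 10 11 13.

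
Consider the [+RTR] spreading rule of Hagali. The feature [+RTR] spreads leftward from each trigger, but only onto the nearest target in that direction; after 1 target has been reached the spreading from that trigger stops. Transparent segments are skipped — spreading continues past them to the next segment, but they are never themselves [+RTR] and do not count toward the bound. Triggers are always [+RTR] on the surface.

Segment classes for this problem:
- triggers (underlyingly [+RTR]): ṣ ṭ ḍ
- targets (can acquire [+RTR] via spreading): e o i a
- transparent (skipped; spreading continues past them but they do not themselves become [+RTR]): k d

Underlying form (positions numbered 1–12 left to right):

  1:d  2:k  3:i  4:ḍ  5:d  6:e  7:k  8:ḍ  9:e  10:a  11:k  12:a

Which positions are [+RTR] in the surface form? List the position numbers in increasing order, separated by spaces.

From /ḍ/ at 4 leftward: 3 /i/ → [+RTR]; bound reached.
From /ḍ/ at 8 leftward: 7 /k/ transparent; 6 /e/ → [+RTR]; bound reached.
Targets with no active source: positions 9 10 12 stay [-emphatic].

3 4 6 8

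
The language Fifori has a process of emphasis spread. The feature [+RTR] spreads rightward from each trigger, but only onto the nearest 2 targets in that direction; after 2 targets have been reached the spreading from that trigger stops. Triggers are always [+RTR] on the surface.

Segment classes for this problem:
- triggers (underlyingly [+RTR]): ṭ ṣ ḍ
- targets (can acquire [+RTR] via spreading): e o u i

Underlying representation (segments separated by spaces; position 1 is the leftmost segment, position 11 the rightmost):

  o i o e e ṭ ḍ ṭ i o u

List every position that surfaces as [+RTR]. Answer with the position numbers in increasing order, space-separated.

6 7 8 9 10

From /ṭ/ at 6 rightward: 7 /ḍ/ is itself a trigger — this domain ends here.
From /ḍ/ at 7 rightward: 8 /ṭ/ is itself a trigger — this domain ends here.
From /ṭ/ at 8 rightward: 9 /i/ → [+RTR]; 10 /o/ → [+RTR]; bound reached.
Targets with no active source: positions 1 2 3 4 5 11 stay [-emphatic].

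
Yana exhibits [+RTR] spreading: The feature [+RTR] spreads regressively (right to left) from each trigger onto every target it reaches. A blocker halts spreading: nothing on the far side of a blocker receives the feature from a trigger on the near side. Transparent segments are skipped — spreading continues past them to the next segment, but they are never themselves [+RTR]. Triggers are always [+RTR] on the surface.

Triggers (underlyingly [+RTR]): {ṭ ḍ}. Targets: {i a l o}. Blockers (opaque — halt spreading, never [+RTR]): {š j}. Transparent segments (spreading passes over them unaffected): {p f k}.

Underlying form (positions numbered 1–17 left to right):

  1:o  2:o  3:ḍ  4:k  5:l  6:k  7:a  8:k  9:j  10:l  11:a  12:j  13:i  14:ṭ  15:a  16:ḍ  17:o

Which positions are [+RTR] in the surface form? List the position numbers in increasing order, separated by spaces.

1 2 3 13 14 15 16

From /ḍ/ at 3 leftward: 2 /o/ → [+RTR]; 1 /o/ → [+RTR]; word edge.
From /ṭ/ at 14 leftward: 13 /i/ → [+RTR]; 12 /j/ blocks.
From /ḍ/ at 16 leftward: 15 /a/ → [+RTR]; 14 /ṭ/ is itself a trigger — this domain ends here.
Targets with no active source: positions 5 7 10 11 17 stay [-emphatic].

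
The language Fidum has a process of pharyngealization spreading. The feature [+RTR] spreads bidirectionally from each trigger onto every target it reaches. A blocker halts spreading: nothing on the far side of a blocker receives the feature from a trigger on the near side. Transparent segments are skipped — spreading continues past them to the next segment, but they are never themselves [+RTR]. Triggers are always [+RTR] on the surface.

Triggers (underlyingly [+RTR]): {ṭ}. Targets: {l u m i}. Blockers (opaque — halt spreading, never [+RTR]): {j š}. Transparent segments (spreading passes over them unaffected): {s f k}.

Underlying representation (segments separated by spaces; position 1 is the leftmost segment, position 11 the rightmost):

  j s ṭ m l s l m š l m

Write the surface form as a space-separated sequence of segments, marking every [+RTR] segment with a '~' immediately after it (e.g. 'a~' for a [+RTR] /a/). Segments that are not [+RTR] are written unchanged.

From /ṭ/ at 3 rightward: 4 /m/ → [+RTR]; 5 /l/ → [+RTR]; 6 /s/ transparent; 7 /l/ → [+RTR]; 8 /m/ → [+RTR]; 9 /š/ blocks.
From /ṭ/ at 3 leftward: 2 /s/ transparent; 1 /j/ blocks.
Targets with no active source: positions 10 11 stay [-emphatic].
[+RTR] positions on the surface: 3 4 5 7 8.

j s ṭ~ m~ l~ s l~ m~ š l m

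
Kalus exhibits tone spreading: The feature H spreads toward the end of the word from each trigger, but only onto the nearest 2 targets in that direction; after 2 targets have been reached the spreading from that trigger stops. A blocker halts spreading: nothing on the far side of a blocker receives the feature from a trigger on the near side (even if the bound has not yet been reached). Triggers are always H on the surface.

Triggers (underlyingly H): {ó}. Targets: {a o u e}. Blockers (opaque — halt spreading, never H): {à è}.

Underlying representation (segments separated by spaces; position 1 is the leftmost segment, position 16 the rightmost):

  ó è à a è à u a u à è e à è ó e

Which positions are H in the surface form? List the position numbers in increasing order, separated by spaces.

From /ó/ at 1 rightward: 2 /è/ blocks.
From /ó/ at 15 rightward: 16 /e/ → H; word edge.
Targets with no active source: positions 4 7 8 9 12 stay [-high tone].

1 15 16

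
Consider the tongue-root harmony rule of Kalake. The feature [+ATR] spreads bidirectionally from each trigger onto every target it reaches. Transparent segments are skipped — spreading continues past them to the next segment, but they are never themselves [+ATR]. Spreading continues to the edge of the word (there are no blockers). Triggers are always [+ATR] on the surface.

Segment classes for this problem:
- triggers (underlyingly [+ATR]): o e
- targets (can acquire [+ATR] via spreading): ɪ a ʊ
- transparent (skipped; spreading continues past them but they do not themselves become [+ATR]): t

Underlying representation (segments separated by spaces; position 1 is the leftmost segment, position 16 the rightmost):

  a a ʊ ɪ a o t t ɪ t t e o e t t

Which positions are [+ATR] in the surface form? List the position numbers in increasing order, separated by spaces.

1 2 3 4 5 6 9 12 13 14

From /o/ at 6 rightward: 7 /t/ transparent; 8 /t/ transparent; 9 /ɪ/ → [+ATR]; 10 /t/ transparent; 11 /t/ transparent; 12 /e/ is itself a trigger — this domain ends here.
From /o/ at 6 leftward: 5 /a/ → [+ATR]; 4 /ɪ/ → [+ATR]; 3 /ʊ/ → [+ATR]; 2 /a/ → [+ATR]; 1 /a/ → [+ATR]; word edge.
From /e/ at 12 rightward: 13 /o/ is itself a trigger — this domain ends here.
From /e/ at 12 leftward: 11 /t/ transparent; 10 /t/ transparent; 9 /ɪ/ → [+ATR]; 8 /t/ transparent; 7 /t/ transparent; 6 /o/ is itself a trigger — this domain ends here.
From /o/ at 13 rightward: 14 /e/ is itself a trigger — this domain ends here.
From /o/ at 13 leftward: 12 /e/ is itself a trigger — this domain ends here.
From /e/ at 14 rightward: 15 /t/ transparent; 16 /t/ transparent; word edge.
From /e/ at 14 leftward: 13 /o/ is itself a trigger — this domain ends here.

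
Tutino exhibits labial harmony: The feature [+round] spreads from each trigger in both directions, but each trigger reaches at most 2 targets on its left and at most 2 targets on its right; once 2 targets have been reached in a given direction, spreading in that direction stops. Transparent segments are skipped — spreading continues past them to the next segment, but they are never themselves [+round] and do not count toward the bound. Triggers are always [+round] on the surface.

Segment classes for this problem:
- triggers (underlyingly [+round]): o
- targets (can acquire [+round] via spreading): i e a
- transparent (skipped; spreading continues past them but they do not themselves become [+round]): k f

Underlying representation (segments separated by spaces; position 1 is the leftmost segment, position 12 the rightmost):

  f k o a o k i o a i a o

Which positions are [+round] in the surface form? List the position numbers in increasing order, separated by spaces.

3 4 5 7 8 9 10 11 12

From /o/ at 3 rightward: 4 /a/ → [+round]; 5 /o/ is itself a trigger — this domain ends here.
From /o/ at 3 leftward: 2 /k/ transparent; 1 /f/ transparent; word edge.
From /o/ at 5 rightward: 6 /k/ transparent; 7 /i/ → [+round]; 8 /o/ is itself a trigger — this domain ends here.
From /o/ at 5 leftward: 4 /a/ → [+round]; 3 /o/ is itself a trigger — this domain ends here.
From /o/ at 8 rightward: 9 /a/ → [+round]; 10 /i/ → [+round]; bound reached.
From /o/ at 8 leftward: 7 /i/ → [+round]; 6 /k/ transparent; 5 /o/ is itself a trigger — this domain ends here.
From /o/ at 12 rightward: word edge.
From /o/ at 12 leftward: 11 /a/ → [+round]; 10 /i/ → [+round]; bound reached.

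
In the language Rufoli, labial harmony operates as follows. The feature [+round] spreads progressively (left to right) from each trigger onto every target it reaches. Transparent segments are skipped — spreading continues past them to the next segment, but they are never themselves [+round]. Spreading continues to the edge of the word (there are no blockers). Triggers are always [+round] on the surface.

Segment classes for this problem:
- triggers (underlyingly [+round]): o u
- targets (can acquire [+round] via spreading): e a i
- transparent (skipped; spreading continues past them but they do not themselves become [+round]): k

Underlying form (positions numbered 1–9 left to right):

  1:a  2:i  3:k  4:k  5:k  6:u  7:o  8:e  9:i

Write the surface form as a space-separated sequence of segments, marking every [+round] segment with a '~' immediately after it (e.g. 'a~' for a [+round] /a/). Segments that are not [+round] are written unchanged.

a i k k k u~ o~ e~ i~

From /u/ at 6 rightward: 7 /o/ is itself a trigger — this domain ends here.
From /o/ at 7 rightward: 8 /e/ → [+round]; 9 /i/ → [+round]; word edge.
Targets with no active source: positions 1 2 stay [-round].
[+round] positions on the surface: 6 7 8 9.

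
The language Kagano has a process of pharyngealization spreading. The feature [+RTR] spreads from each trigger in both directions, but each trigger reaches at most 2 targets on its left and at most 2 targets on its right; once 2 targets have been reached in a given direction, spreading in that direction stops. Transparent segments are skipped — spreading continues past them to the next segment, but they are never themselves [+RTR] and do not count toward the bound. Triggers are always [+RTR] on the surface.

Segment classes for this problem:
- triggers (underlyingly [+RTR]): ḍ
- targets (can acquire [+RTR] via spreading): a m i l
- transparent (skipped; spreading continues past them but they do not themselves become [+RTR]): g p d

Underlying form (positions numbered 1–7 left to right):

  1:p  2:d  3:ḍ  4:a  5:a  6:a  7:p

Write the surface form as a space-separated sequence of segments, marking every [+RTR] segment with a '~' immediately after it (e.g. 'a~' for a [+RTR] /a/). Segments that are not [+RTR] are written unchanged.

From /ḍ/ at 3 rightward: 4 /a/ → [+RTR]; 5 /a/ → [+RTR]; bound reached.
From /ḍ/ at 3 leftward: 2 /d/ transparent; 1 /p/ transparent; word edge.
Target with no active source: position 6 stays [-emphatic].
[+RTR] positions on the surface: 3 4 5.

p d ḍ~ a~ a~ a p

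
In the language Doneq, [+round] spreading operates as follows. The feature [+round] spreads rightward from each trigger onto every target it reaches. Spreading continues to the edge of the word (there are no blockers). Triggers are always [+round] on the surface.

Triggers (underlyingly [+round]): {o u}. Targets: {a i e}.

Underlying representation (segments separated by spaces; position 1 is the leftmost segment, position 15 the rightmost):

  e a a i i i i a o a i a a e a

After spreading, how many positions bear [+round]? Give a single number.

From /o/ at 9 rightward: 10 /a/ → [+round]; 11 /i/ → [+round]; 12 /a/ → [+round]; 13 /a/ → [+round]; 14 /e/ → [+round]; 15 /a/ → [+round]; word edge.
Targets with no active source: positions 1 2 3 4 5 6 7 8 stay [-round].
[+round] positions on the surface: 9 10 11 12 13 14 15.

7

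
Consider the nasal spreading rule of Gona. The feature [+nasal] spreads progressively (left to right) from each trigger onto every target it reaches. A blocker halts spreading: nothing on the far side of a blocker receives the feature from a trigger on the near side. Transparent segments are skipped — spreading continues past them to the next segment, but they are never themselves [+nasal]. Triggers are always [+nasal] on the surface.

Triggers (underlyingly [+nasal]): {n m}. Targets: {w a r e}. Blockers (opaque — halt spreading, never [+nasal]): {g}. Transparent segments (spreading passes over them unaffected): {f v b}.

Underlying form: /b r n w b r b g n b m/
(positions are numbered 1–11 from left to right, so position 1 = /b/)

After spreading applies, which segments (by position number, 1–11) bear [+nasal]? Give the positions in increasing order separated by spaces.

From /n/ at 3 rightward: 4 /w/ → [+nasal]; 5 /b/ transparent; 6 /r/ → [+nasal]; 7 /b/ transparent; 8 /g/ blocks.
From /n/ at 9 rightward: 10 /b/ transparent; 11 /m/ is itself a trigger — this domain ends here.
From /m/ at 11 rightward: word edge.
Target with no active source: position 2 stays [-nasal].

3 4 6 9 11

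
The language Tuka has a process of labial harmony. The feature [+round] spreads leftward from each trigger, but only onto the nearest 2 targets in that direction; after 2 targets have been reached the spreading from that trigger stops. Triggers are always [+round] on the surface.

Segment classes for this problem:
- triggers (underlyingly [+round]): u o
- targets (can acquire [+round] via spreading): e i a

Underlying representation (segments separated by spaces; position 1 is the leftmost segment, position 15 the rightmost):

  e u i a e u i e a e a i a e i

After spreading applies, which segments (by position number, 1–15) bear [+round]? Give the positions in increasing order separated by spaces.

From /u/ at 2 leftward: 1 /e/ → [+round]; word edge.
From /u/ at 6 leftward: 5 /e/ → [+round]; 4 /a/ → [+round]; bound reached.
Targets with no active source: positions 3 7 8 9 10 11 12 13 14 15 stay [-round].

1 2 4 5 6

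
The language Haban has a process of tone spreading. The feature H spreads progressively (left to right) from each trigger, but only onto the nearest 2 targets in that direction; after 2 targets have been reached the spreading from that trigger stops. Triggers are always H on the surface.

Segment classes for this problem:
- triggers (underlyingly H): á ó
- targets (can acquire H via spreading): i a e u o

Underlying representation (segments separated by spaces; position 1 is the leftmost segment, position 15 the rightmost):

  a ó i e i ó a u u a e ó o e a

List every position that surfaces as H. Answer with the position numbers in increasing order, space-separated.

From /ó/ at 2 rightward: 3 /i/ → H; 4 /e/ → H; bound reached.
From /ó/ at 6 rightward: 7 /a/ → H; 8 /u/ → H; bound reached.
From /ó/ at 12 rightward: 13 /o/ → H; 14 /e/ → H; bound reached.
Targets with no active source: positions 1 5 9 10 11 15 stay [-high tone].

2 3 4 6 7 8 12 13 14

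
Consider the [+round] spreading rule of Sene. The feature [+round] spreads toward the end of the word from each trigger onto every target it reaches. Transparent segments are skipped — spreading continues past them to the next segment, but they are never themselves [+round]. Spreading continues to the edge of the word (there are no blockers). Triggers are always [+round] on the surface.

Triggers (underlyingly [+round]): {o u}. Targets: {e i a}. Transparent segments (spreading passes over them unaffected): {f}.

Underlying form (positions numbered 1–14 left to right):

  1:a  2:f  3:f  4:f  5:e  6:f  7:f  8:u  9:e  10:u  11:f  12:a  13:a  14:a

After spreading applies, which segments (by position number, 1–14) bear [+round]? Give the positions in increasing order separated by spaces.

From /u/ at 8 rightward: 9 /e/ → [+round]; 10 /u/ is itself a trigger — this domain ends here.
From /u/ at 10 rightward: 11 /f/ transparent; 12 /a/ → [+round]; 13 /a/ → [+round]; 14 /a/ → [+round]; word edge.
Targets with no active source: positions 1 5 stay [-round].

8 9 10 12 13 14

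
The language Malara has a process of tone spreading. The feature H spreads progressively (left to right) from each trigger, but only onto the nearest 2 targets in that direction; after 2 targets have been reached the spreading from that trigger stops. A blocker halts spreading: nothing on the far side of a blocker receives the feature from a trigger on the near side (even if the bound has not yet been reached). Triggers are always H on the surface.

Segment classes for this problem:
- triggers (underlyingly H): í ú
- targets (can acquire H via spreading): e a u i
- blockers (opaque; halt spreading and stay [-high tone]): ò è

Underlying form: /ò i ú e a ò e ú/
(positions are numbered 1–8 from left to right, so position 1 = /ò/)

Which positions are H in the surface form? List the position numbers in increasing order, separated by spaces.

From /ú/ at 3 rightward: 4 /e/ → H; 5 /a/ → H; bound reached.
From /ú/ at 8 rightward: word edge.
Targets with no active source: positions 2 7 stay [-high tone].

3 4 5 8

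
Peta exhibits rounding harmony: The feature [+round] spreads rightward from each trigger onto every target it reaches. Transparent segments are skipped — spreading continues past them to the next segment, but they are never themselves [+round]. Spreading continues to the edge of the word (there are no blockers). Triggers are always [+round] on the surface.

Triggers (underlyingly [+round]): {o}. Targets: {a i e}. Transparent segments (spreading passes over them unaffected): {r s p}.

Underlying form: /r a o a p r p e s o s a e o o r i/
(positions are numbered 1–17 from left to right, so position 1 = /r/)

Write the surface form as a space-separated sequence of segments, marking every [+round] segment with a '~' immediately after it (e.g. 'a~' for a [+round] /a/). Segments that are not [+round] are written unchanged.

From /o/ at 3 rightward: 4 /a/ → [+round]; 5 /p/ transparent; 6 /r/ transparent; 7 /p/ transparent; 8 /e/ → [+round]; 9 /s/ transparent; 10 /o/ is itself a trigger — this domain ends here.
From /o/ at 10 rightward: 11 /s/ transparent; 12 /a/ → [+round]; 13 /e/ → [+round]; 14 /o/ is itself a trigger — this domain ends here.
From /o/ at 14 rightward: 15 /o/ is itself a trigger — this domain ends here.
From /o/ at 15 rightward: 16 /r/ transparent; 17 /i/ → [+round]; word edge.
Target with no active source: position 2 stays [-round].
[+round] positions on the surface: 3 4 8 10 12 13 14 15 17.

r a o~ a~ p r p e~ s o~ s a~ e~ o~ o~ r i~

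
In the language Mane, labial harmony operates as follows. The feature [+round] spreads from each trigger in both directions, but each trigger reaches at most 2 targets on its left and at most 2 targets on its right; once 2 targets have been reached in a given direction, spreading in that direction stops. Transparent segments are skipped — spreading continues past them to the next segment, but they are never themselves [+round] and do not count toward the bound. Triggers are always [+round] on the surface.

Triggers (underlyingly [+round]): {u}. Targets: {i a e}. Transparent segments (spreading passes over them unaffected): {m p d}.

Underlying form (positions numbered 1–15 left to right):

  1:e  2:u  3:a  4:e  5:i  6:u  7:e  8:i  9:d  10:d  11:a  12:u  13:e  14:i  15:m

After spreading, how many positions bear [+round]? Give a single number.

12

From /u/ at 2 rightward: 3 /a/ → [+round]; 4 /e/ → [+round]; bound reached.
From /u/ at 2 leftward: 1 /e/ → [+round]; word edge.
From /u/ at 6 rightward: 7 /e/ → [+round]; 8 /i/ → [+round]; bound reached.
From /u/ at 6 leftward: 5 /i/ → [+round]; 4 /e/ → [+round]; bound reached.
From /u/ at 12 rightward: 13 /e/ → [+round]; 14 /i/ → [+round]; bound reached.
From /u/ at 12 leftward: 11 /a/ → [+round]; 10 /d/ transparent; 9 /d/ transparent; 8 /i/ → [+round]; bound reached.
[+round] positions on the surface: 1 2 3 4 5 6 7 8 11 12 13 14.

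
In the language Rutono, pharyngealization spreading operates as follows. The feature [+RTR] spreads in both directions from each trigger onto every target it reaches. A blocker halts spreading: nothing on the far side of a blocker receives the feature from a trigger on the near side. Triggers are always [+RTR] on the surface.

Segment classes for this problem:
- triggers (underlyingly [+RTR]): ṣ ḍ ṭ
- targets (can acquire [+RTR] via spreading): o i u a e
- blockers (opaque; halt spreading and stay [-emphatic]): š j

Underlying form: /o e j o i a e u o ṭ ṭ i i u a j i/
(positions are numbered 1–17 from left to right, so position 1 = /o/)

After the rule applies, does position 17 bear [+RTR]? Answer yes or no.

From /ṭ/ at 10 rightward: 11 /ṭ/ is itself a trigger — this domain ends here.
From /ṭ/ at 10 leftward: 9 /o/ → [+RTR]; 8 /u/ → [+RTR]; 7 /e/ → [+RTR]; 6 /a/ → [+RTR]; 5 /i/ → [+RTR]; 4 /o/ → [+RTR]; 3 /j/ blocks.
From /ṭ/ at 11 rightward: 12 /i/ → [+RTR]; 13 /i/ → [+RTR]; 14 /u/ → [+RTR]; 15 /a/ → [+RTR]; 16 /j/ blocks.
From /ṭ/ at 11 leftward: 10 /ṭ/ is itself a trigger — this domain ends here.
Targets with no active source: positions 1 2 17 stay [-emphatic].
[+RTR] positions on the surface: 4 5 6 7 8 9 10 11 12 13 14 15.

no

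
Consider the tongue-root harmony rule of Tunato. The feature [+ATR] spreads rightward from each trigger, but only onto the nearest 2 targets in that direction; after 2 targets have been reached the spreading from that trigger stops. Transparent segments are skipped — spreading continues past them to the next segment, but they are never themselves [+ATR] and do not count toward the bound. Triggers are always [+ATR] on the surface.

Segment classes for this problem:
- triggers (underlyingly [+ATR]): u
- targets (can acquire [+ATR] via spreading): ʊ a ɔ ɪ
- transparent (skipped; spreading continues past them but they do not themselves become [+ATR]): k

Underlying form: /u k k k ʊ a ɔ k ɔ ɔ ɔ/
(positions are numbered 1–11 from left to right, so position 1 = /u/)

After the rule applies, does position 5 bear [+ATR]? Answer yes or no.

From /u/ at 1 rightward: 2 /k/ transparent; 3 /k/ transparent; 4 /k/ transparent; 5 /ʊ/ → [+ATR]; 6 /a/ → [+ATR]; bound reached.
Targets with no active source: positions 7 9 10 11 stay [-ATR].
[+ATR] positions on the surface: 1 5 6.

yes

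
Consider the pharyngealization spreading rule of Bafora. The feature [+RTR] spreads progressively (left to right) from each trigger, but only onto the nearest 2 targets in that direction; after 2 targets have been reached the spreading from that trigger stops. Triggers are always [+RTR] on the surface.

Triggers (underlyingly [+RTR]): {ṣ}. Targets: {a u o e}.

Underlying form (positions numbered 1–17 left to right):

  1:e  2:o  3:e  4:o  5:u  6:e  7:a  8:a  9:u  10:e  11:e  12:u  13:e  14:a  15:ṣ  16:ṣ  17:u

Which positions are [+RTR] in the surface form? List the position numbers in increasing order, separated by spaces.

From /ṣ/ at 15 rightward: 16 /ṣ/ is itself a trigger — this domain ends here.
From /ṣ/ at 16 rightward: 17 /u/ → [+RTR]; word edge.
Targets with no active source: positions 1 2 3 4 5 6 7 8 9 10 11 12 13 14 stay [-emphatic].

15 16 17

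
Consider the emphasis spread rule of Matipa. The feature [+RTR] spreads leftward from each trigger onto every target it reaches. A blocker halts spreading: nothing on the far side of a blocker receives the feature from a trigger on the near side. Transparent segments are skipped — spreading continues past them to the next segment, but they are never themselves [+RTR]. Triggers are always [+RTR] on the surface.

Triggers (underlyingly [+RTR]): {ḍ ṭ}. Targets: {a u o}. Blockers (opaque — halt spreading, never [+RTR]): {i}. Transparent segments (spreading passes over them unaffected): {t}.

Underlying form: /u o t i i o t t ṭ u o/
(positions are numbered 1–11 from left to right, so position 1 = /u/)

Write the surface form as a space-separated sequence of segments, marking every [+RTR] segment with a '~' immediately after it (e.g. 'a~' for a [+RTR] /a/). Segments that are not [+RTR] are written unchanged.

u o t i i o~ t t ṭ~ u o

From /ṭ/ at 9 leftward: 8 /t/ transparent; 7 /t/ transparent; 6 /o/ → [+RTR]; 5 /i/ blocks.
Targets with no active source: positions 1 2 10 11 stay [-emphatic].
[+RTR] positions on the surface: 6 9.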